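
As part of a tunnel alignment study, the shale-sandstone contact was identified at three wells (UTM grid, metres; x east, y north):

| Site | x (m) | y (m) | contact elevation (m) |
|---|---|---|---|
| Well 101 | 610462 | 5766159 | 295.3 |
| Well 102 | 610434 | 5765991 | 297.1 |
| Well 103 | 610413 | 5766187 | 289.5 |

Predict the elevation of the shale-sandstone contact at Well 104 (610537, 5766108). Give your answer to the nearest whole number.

304 m

Let the plane be z = a·x + b·y + c.
Well 102−Well 101: −28a − 168b = 1.8;  Well 103−Well 101: −49a + 28b = −5.8.
Solving gives a = 0.10248447, b = −0.02779503.
Then c = 295.3 − a·610462 − b·5766159 = 98002.99.
At (610537, 5766108): z = 62570.6 − 160269.2 + 98002.99 = 304.4 m.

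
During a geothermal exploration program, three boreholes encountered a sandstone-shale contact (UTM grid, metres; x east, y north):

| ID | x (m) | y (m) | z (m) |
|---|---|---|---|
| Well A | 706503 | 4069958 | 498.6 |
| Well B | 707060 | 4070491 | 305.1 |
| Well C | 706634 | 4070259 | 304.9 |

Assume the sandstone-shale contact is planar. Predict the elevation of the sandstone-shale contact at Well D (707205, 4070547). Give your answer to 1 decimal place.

324.5 m

Two edge vectors: Well A→Well B = (557, 533, -193.5), Well A→Well C = (131, 301, -193.7).
Normal n = (Well A→Well B) × (Well A→Well C) = (-44998.6, 82542.4, 97834).
So ∂z/∂x = −n_x/n_z = 0.459948484 and ∂z/∂y = −n_y/n_z = −0.843698510.
Intercept c from Well A: 498.6 − 324954.98 + 3433817.50 = 3109361.12.
At (707205, 4070547): z = 325277.9 − 3434314.4 + 3109361.12 = 324.5 m.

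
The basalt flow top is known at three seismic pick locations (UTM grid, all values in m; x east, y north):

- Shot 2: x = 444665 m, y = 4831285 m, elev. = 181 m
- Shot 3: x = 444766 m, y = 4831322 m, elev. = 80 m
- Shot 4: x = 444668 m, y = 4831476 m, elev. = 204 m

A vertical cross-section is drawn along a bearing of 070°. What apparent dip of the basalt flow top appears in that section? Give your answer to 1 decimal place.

43.2°

Let the plane be z = a·x + b·y + c.
Shot 3−Shot 2: 101a + 37b = −101;  Shot 4−Shot 2: 3a + 191b = 23.
Solving gives a = −1.05016, b = 0.13691.
Unit vector along 070° is (sin 70°, cos 70°) = (0.9397, 0.3420).
Slope in that direction = a·(0.9397) + b·(0.3420) = −0.94000.
Apparent dip = arctan|0.94000| = 43.2° (true dip is 46.6°, so apparent ≤ true as expected).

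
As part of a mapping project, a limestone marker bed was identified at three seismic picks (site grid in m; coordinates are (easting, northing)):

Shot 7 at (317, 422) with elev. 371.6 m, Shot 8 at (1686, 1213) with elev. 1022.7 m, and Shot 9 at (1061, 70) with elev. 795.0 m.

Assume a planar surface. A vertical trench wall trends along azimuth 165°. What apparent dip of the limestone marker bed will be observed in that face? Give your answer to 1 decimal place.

12.5°

Two edge vectors: Shot 7→Shot 8 = (1369, 791, 651.1), Shot 7→Shot 9 = (744, -352, 423.4).
Normal n = (Shot 7→Shot 8) × (Shot 7→Shot 9) = (564096.6, -95216.2, -1070392).
So ∂z/∂E = −n_x/n_z = 0.52700 and ∂z/∂N = −n_y/n_z = −0.08895.
Unit vector along 165° is (sin 165°, cos 165°) = (0.2588, -0.9659).
Slope in that direction = a·(0.2588) + b·(-0.9659) = 0.22232.
Apparent dip = arctan|0.22232| = 12.5° (true dip is 28.1°, so apparent ≤ true as expected).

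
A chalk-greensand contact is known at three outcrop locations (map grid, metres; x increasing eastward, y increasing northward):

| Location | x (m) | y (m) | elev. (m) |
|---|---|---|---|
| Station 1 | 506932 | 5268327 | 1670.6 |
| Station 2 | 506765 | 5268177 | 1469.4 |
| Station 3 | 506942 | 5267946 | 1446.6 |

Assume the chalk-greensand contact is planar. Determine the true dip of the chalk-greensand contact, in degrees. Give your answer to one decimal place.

41.9°

Two edge vectors: Station 1→Station 2 = (-167, -150, -201.2), Station 1→Station 3 = (10, -381, -224).
Normal n = (Station 1→Station 2) × (Station 1→Station 3) = (-43057.2, -39420, 65127).
So ∂z/∂x = −n_x/n_z = 0.66113 and ∂z/∂y = −n_y/n_z = 0.60528.
Gradient magnitude |∇z| = √(a² + b²) = √(0.43709 + 0.36636) = 0.89635.
True dip = arctan(0.89635) = 41.9°, dipping toward SW (azimuth ≈ 228°).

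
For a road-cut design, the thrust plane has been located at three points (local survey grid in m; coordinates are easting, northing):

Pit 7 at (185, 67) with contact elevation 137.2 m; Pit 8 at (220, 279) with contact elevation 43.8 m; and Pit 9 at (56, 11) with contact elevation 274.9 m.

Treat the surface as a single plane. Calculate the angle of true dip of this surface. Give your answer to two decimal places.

44.59°

Let the plane be z = a·easting + b·northing + c.
Pit 8−Pit 7: 35a + 212b = −93.4;  Pit 9−Pit 7: −129a − 56b = 137.7.
Solving gives a = −0.94383, b = −0.28474.
Gradient magnitude |∇z| = √(a² + b²) = √(0.89082 + 0.08108) = 0.98585.
True dip = arctan(0.98585) = 44.59°, dipping toward ENE (azimuth ≈ 073°).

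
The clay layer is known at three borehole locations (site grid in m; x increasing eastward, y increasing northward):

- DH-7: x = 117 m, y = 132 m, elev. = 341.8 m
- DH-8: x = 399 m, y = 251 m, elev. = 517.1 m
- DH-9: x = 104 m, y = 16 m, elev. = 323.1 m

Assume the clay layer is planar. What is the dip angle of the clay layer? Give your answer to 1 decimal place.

30.5°

Two edge vectors: DH-7→DH-8 = (282, 119, 175.3), DH-7→DH-9 = (-13, -116, -18.7).
Normal n = (DH-7→DH-8) × (DH-7→DH-9) = (18109.5, 2994.5, -31165).
So ∂z/∂x = −n_x/n_z = 0.58108 and ∂z/∂y = −n_y/n_z = 0.09609.
Gradient magnitude |∇z| = √(a² + b²) = √(0.33766 + 0.00923) = 0.58898.
True dip = arctan(0.58898) = 30.5°, dipping toward W (azimuth ≈ 261°).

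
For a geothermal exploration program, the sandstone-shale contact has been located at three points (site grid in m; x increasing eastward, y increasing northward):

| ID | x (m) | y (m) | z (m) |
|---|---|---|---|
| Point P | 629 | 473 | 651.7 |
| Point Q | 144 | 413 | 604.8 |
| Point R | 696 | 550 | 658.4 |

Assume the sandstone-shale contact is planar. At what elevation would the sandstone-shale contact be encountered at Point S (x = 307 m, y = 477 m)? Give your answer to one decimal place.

Two edge vectors: Point P→Point Q = (-485, -60, -46.9), Point P→Point R = (67, 77, 6.7).
Normal n = (Point P→Point Q) × (Point P→Point R) = (3209.3, 107.2, -33325).
So ∂z/∂x = −n_x/n_z = 0.09630 and ∂z/∂y = −n_y/n_z = 0.00322.
Intercept c from Point P: 651.7 − 60.57 − 1.52 = 589.60.
At (307, 477): z = 29.6 + 1.5 + 589.60 = 620.7 m.

620.7 m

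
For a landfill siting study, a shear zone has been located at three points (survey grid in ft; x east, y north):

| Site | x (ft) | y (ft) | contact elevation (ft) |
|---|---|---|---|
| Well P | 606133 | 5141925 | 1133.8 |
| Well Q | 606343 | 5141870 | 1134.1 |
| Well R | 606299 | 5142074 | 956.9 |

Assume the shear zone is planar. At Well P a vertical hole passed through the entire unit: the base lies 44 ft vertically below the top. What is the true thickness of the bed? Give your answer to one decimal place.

31.9 ft

Let the plane be z = a·x + b·y + c.
Well Q−Well P: 210a − 55b = 0.3;  Well R−Well P: 166a + 149b = −176.9.
Solving gives a = −0.23960, b = −0.92031.
|∇z| = √(a²+b²) = 0.95099, so dip δ = arctan(0.95099) = 43.56°.
True thickness = vertical thickness × cos δ = 44 × cos 43.56° = 31.9 ft.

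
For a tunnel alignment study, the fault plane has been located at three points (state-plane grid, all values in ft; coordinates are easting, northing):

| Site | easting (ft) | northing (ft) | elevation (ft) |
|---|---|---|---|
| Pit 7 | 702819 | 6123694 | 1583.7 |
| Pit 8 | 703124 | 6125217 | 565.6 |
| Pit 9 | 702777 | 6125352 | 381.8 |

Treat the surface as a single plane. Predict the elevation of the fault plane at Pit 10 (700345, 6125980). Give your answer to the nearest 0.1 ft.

-677.8 ft

Two edge vectors: Pit 7→Pit 8 = (305, 1523, -1018.1), Pit 7→Pit 9 = (-42, 1658, -1201.9).
Normal n = (Pit 7→Pit 8) × (Pit 7→Pit 9) = (-142483.9, 409339.7, 569656).
So ∂z/∂easting = −n_x/n_z = 0.250122706 and ∂z/∂northing = −n_y/n_z = −0.718573490.
Intercept c from Pit 7: 1583.7 − 175790.99 + 4400324.17 = 4226116.88.
At (700345, 6125980): z = 175172.2 − 4401966.8 + 4226116.88 = -677.8 ft.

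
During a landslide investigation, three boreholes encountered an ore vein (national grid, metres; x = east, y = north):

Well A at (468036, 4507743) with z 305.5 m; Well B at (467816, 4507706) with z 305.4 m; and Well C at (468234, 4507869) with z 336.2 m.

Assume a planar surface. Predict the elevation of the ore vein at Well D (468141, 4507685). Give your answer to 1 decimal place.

Let the plane be z = a·x + b·y + c.
Well B−Well A: −220a − 37b = −0.1;  Well C−Well A: 198a + 126b = 30.7.
Solving gives a = −0.055079925, b = 0.330204962.
Then c = 305.5 − a·468036 − b·4507743 = −1462394.22.
At (468141, 4507685): z = −25785.2 + 1488460.0 − 1462394.22 = 280.6 m.

280.6 m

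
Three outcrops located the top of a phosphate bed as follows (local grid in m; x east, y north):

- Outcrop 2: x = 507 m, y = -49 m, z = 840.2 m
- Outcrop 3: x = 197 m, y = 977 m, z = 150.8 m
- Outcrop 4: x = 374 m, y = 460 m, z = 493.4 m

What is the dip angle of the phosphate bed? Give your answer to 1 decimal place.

Two edge vectors: Outcrop 2→Outcrop 3 = (-310, 1026, -689.4), Outcrop 2→Outcrop 4 = (-133, 509, -346.8).
Normal n = (Outcrop 2→Outcrop 3) × (Outcrop 2→Outcrop 4) = (-4912.2, -15817.8, -21332).
So ∂z/∂x = −n_x/n_z = −0.23027 and ∂z/∂y = −n_y/n_z = −0.74151.
Gradient magnitude |∇z| = √(a² + b²) = √(0.05303 + 0.54983) = 0.77644.
True dip = arctan(0.77644) = 37.8°, dipping toward NNE (azimuth ≈ 017°).

37.8°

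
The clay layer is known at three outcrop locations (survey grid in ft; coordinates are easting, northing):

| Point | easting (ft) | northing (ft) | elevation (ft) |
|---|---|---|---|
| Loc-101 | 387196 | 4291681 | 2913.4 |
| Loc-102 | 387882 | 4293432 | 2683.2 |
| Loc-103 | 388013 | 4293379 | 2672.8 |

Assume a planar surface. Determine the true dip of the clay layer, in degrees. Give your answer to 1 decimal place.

Two edge vectors: Loc-101→Loc-102 = (686, 1751, -230.2), Loc-101→Loc-103 = (817, 1698, -240.6).
Normal n = (Loc-101→Loc-102) × (Loc-101→Loc-103) = (-30411, -23021.8, -265739).
So ∂z/∂easting = −n_x/n_z = −0.11444 and ∂z/∂northing = −n_y/n_z = −0.08663.
Gradient magnitude |∇z| = √(a² + b²) = √(0.01310 + 0.00751) = 0.14353.
True dip = arctan(0.14353) = 8.2°, dipping toward NE (azimuth ≈ 053°).

8.2°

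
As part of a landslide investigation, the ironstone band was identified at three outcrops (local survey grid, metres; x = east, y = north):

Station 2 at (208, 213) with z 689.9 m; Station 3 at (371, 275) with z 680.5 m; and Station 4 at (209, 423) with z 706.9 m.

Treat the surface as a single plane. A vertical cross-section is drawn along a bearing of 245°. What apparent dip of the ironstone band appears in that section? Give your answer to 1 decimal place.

2.6°

Let the plane be z = a·x + b·y + c.
Station 3−Station 2: 163a + 62b = −9.4;  Station 4−Station 2: 1a + 210b = 17.
Solving gives a = −0.08862, b = 0.08137.
Unit vector along 245° is (sin 245°, cos 245°) = (-0.9063, -0.4226).
Slope in that direction = a·(-0.9063) + b·(-0.4226) = 0.04593.
Apparent dip = arctan|0.04593| = 2.6° (true dip is 6.9°, so apparent ≤ true as expected).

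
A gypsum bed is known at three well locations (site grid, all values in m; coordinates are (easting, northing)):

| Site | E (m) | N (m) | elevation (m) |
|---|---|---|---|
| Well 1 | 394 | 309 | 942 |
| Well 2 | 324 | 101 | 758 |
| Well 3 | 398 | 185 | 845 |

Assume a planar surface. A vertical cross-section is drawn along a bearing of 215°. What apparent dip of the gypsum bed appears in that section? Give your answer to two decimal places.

Two edge vectors: Well 1→Well 2 = (-70, -208, -184), Well 1→Well 3 = (4, -124, -97).
Normal n = (Well 1→Well 2) × (Well 1→Well 3) = (-2640, -7526, 9512).
So ∂z/∂E = −n_x/n_z = 0.27754 and ∂z/∂N = −n_y/n_z = 0.79121.
Unit vector along 215° is (sin 215°, cos 215°) = (-0.5736, -0.8192).
Slope in that direction = a·(-0.5736) + b·(-0.8192) = −0.80731.
Apparent dip = arctan|0.80731| = 38.91° (true dip is 40.0°, so apparent ≤ true as expected).

38.91°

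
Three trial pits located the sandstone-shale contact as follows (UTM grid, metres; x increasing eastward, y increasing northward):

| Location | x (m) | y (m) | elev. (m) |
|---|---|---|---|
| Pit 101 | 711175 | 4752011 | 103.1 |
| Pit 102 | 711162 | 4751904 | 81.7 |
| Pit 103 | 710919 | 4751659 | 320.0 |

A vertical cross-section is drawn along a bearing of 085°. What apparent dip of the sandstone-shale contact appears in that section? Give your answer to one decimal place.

52.7°

Two edge vectors: Pit 101→Pit 102 = (-13, -107, -21.4), Pit 101→Pit 103 = (-256, -352, 216.9).
Normal n = (Pit 101→Pit 102) × (Pit 101→Pit 103) = (-30741.1, 8298.1, -22816).
So ∂z/∂x = −n_x/n_z = −1.34735 and ∂z/∂y = −n_y/n_z = 0.36370.
Unit vector along 085° is (sin 85°, cos 85°) = (0.9962, 0.0872).
Slope in that direction = a·(0.9962) + b·(0.0872) = −1.31052.
Apparent dip = arctan|1.31052| = 52.7° (true dip is 54.4°, so apparent ≤ true as expected).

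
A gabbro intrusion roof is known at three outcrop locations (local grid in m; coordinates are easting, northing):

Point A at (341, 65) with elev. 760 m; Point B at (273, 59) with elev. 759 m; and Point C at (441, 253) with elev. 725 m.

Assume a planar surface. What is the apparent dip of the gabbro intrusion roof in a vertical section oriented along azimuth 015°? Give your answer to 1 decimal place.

Let the plane be z = a·easting + b·northing + c.
Point B−Point A: −68a − 6b = −1;  Point C−Point A: 100a + 188b = −35.
Solving gives a = 0.03267, b = −0.20355.
Unit vector along 015° is (sin 15°, cos 15°) = (0.2588, 0.9659).
Slope in that direction = a·(0.2588) + b·(0.9659) = −0.18816.
Apparent dip = arctan|0.18816| = 10.7° (true dip is 11.6°, so apparent ≤ true as expected).

10.7°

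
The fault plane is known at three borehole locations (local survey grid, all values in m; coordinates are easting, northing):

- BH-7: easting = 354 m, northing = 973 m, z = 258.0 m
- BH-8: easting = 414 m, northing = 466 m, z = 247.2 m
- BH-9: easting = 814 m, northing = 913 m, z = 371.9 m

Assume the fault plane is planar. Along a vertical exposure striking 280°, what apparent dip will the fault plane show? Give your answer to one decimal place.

Let the plane be z = a·easting + b·northing + c.
BH-8−BH-7: 60a − 507b = −10.8;  BH-9−BH-7: 460a − 60b = 113.9.
Solving gives a = 0.25431, b = 0.05140.
Unit vector along 280° is (sin 280°, cos 280°) = (-0.9848, 0.1736).
Slope in that direction = a·(-0.9848) + b·(0.1736) = −0.24152.
Apparent dip = arctan|0.24152| = 13.6° (true dip is 14.5°, so apparent ≤ true as expected).

13.6°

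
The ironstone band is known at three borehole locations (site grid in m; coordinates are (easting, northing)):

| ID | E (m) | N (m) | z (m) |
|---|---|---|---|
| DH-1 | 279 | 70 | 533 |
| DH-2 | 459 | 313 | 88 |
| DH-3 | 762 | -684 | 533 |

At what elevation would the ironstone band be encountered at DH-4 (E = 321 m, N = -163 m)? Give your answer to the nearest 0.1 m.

675.2 m

Two edge vectors: DH-1→DH-2 = (180, 243, -445), DH-1→DH-3 = (483, -754, 0).
Normal n = (DH-1→DH-2) × (DH-1→DH-3) = (-335530, -214935, -253089).
So ∂z/∂E = −n_x/n_z = −1.32574 and ∂z/∂N = −n_y/n_z = −0.84925.
Intercept c from DH-1: 533 + 369.88 + 59.45 = 962.33.
At (321, -163): z = −425.6 + 138.4 + 962.33 = 675.2 m.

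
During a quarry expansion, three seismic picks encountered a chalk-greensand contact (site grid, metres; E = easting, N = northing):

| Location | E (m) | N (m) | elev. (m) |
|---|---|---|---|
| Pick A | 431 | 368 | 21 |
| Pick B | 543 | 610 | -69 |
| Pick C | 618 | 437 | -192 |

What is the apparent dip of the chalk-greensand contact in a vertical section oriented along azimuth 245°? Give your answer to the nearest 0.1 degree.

45.4°

Two edge vectors: Pick A→Pick B = (112, 242, -90), Pick A→Pick C = (187, 69, -213).
Normal n = (Pick A→Pick B) × (Pick A→Pick C) = (-45336, 7026, -37526).
So ∂z/∂E = −n_x/n_z = −1.20812 and ∂z/∂N = −n_y/n_z = 0.18723.
Unit vector along 245° is (sin 245°, cos 245°) = (-0.9063, -0.4226).
Slope in that direction = a·(-0.9063) + b·(-0.4226) = 1.01580.
Apparent dip = arctan|1.01580| = 45.4° (true dip is 50.7°, so apparent ≤ true as expected).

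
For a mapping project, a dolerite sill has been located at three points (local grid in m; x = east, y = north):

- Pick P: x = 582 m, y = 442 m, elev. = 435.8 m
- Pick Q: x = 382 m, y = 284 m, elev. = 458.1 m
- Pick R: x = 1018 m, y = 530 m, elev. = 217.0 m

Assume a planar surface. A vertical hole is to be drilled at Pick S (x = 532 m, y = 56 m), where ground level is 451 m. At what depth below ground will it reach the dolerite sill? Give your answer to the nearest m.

Let the plane be z = a·x + b·y + c.
Pick Q−Pick P: −200a − 158b = 22.3;  Pick R−Pick P: 436a + 88b = −218.8.
Solving gives a = −0.63578, b = 0.66365.
Then c = 435.8 − a·582 − b·442 = 512.49.
At (532, 56): z_contact = −338.2 + 37.2 + 512.49 = 211.4 m.
Depth below ground = 451 − 211.4 = 240 m.

240 m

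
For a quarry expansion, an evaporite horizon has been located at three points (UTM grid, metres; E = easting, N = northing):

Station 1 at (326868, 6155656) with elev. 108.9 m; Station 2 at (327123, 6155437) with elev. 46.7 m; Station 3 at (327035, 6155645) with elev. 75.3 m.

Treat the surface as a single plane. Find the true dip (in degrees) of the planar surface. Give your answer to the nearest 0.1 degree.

11.6°

Let the plane be z = a·E + b·N + c.
Station 2−Station 1: 255a − 219b = −62.2;  Station 3−Station 1: 167a − 11b = −33.6.
Solving gives a = −0.19765, b = 0.05388.
Gradient magnitude |∇z| = √(a² + b²) = √(0.03906 + 0.00290) = 0.20486.
True dip = arctan(0.20486) = 11.6°, dipping toward ESE (azimuth ≈ 105°).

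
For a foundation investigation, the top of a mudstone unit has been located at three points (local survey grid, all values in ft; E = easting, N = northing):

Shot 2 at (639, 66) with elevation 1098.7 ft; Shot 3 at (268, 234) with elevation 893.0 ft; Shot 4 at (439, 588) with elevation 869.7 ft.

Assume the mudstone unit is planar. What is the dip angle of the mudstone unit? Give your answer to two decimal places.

Two edge vectors: Shot 2→Shot 3 = (-371, 168, -205.7), Shot 2→Shot 4 = (-200, 522, -229).
Normal n = (Shot 2→Shot 3) × (Shot 2→Shot 4) = (68903.4, -43819, -160062).
So ∂z/∂E = −n_x/n_z = 0.43048 and ∂z/∂N = −n_y/n_z = −0.27376.
Gradient magnitude |∇z| = √(a² + b²) = √(0.18531 + 0.07495) = 0.51016.
True dip = arctan(0.51016) = 27.03°, dipping toward WNW (azimuth ≈ 302°).

27.03°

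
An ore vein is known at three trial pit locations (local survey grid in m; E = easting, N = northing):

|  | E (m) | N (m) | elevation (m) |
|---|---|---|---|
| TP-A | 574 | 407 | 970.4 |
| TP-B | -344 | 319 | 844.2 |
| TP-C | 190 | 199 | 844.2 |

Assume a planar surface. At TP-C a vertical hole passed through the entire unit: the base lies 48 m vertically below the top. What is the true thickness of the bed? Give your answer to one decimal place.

43.9 m

Let the plane be z = a·E + b·N + c.
TP-B−TP-A: −918a − 88b = −126.2;  TP-C−TP-A: −384a − 208b = −126.2.
Solving gives a = 0.09637, b = 0.42883.
|∇z| = √(a²+b²) = 0.43952, so dip δ = arctan(0.43952) = 23.73°.
True thickness = vertical thickness × cos δ = 48 × cos 23.73° = 43.9 m.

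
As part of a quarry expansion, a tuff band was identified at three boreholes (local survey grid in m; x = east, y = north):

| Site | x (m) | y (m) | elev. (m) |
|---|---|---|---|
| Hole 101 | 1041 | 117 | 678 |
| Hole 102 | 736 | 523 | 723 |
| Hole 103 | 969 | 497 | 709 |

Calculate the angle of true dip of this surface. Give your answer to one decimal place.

Two edge vectors: Hole 101→Hole 102 = (-305, 406, 45), Hole 101→Hole 103 = (-72, 380, 31).
Normal n = (Hole 101→Hole 102) × (Hole 101→Hole 103) = (-4514, 6215, -86668).
So ∂z/∂x = −n_x/n_z = −0.05208 and ∂z/∂y = −n_y/n_z = 0.07171.
Gradient magnitude |∇z| = √(a² + b²) = √(0.00271 + 0.00514) = 0.08863.
True dip = arctan(0.08863) = 5.1°, dipping toward SE (azimuth ≈ 144°).

5.1°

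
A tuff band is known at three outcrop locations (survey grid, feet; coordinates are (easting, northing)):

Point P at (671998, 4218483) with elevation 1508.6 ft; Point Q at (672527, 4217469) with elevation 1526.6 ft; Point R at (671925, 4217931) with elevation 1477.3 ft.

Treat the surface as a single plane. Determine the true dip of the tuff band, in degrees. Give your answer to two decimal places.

Two edge vectors: Point P→Point Q = (529, -1014, 18), Point P→Point R = (-73, -552, -31.3).
Normal n = (Point P→Point Q) × (Point P→Point R) = (41674.2, 15243.7, -366030).
So ∂z/∂E = −n_x/n_z = 0.11385 and ∂z/∂N = −n_y/n_z = 0.04165.
Gradient magnitude |∇z| = √(a² + b²) = √(0.01296 + 0.00173) = 0.12123.
True dip = arctan(0.12123) = 6.91°, dipping toward WSW (azimuth ≈ 250°).

6.91°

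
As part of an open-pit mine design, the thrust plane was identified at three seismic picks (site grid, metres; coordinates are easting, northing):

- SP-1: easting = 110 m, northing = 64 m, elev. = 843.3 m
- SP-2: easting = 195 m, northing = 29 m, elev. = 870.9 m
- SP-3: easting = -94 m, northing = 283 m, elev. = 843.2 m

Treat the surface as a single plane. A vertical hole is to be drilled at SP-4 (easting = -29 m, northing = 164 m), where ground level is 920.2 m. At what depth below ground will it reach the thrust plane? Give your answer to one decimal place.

Two edge vectors: SP-1→SP-2 = (85, -35, 27.6), SP-1→SP-3 = (-204, 219, -0.1).
Normal n = (SP-1→SP-2) × (SP-1→SP-3) = (-6040.9, -5621.9, 11475).
So ∂z/∂easting = −n_x/n_z = 0.52644 and ∂z/∂northing = −n_y/n_z = 0.48993.
Intercept c from SP-1: 843.3 − 57.91 − 31.36 = 754.04.
At (-29, 164): z_contact = −15.27 + 80.35 + 754.04 = 819.12 m.
Depth below ground = 920.2 − 819.12 = 101.1 m.

101.1 m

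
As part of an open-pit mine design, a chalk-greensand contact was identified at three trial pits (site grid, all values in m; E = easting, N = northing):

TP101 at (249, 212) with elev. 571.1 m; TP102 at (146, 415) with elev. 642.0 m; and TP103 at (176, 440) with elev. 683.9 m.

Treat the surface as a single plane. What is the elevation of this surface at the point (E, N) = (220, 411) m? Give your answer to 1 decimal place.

Let the plane be z = a·E + b·N + c.
TP102−TP101: −103a + 203b = 70.9;  TP103−TP101: −73a + 228b = 112.8.
Solving gives a = 0.77706, b = 0.74353.
Then c = 571.1 − a·249 − b·212 = 219.98.
At (220, 411): z = 171.0 + 305.6 + 219.98 = 696.5 m.

696.5 m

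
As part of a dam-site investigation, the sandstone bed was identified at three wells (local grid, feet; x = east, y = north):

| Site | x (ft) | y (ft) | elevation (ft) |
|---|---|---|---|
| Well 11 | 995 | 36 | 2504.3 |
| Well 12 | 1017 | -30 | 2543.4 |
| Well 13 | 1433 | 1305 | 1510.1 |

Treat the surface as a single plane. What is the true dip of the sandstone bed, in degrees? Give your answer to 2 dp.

36.57°

Two edge vectors: Well 11→Well 12 = (22, -66, 39.1), Well 11→Well 13 = (438, 1269, -994.2).
Normal n = (Well 11→Well 12) × (Well 11→Well 13) = (15999.3, 38998.2, 56826).
So ∂z/∂x = −n_x/n_z = −0.28155 and ∂z/∂y = −n_y/n_z = −0.68627.
Gradient magnitude |∇z| = √(a² + b²) = √(0.07927 + 0.47097) = 0.74178.
True dip = arctan(0.74178) = 36.57°, dipping toward NNE (azimuth ≈ 022°).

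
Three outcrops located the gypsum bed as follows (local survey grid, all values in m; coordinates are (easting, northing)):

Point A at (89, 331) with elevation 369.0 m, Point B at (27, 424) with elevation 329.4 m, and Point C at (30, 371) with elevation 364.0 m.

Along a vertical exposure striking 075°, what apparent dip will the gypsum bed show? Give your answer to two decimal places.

Let the plane be z = a·E + b·N + c.
Point B−Point A: −62a + 93b = −39.6;  Point C−Point A: −59a + 40b = −5.
Solving gives a = −0.37213, b = −0.67389.
Unit vector along 075° is (sin 75°, cos 75°) = (0.9659, 0.2588).
Slope in that direction = a·(0.9659) + b·(0.2588) = −0.53387.
Apparent dip = arctan|0.53387| = 28.10° (true dip is 37.6°, so apparent ≤ true as expected).

28.10°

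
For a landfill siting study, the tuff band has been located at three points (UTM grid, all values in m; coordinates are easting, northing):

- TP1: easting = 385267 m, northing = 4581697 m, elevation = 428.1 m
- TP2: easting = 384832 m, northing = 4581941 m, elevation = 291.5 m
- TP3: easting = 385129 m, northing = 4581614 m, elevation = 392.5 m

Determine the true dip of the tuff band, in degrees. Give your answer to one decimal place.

Two edge vectors: TP1→TP2 = (-435, 244, -136.6), TP1→TP3 = (-138, -83, -35.6).
Normal n = (TP1→TP2) × (TP1→TP3) = (-20024.2, 3364.8, 69777).
So ∂z/∂easting = −n_x/n_z = 0.28697 and ∂z/∂northing = −n_y/n_z = −0.04822.
Gradient magnitude |∇z| = √(a² + b²) = √(0.08235 + 0.00233) = 0.29100.
True dip = arctan(0.29100) = 16.2°, dipping toward W (azimuth ≈ 280°).

16.2°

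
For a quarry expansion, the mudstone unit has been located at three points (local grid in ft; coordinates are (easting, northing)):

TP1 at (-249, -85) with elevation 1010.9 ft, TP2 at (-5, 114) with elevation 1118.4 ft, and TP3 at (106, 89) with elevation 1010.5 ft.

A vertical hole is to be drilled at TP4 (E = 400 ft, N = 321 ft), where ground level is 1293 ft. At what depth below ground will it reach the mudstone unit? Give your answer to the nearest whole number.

Two edge vectors: TP1→TP2 = (244, 199, 107.5), TP1→TP3 = (355, 174, -0.4).
Normal n = (TP1→TP2) × (TP1→TP3) = (-18784.6, 38260.1, -28189).
So ∂z/∂E = −n_x/n_z = −0.66638 and ∂z/∂N = −n_y/n_z = 1.35727.
Intercept c from TP1: 1010.9 − 165.93 + 115.37 = 960.34.
At (400, 321): z_contact = −266.6 + 435.7 + 960.34 = 1129.5 ft.
Depth below ground = 1293 − 1129.5 = 164 ft.

164 ft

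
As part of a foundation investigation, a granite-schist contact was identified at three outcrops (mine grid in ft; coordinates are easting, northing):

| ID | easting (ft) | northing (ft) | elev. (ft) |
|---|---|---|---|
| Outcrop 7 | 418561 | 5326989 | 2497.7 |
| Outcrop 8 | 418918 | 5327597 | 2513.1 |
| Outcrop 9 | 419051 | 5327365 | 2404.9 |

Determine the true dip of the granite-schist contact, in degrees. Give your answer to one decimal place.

Let the plane be z = a·easting + b·northing + c.
Outcrop 8−Outcrop 7: 357a + 608b = 15.4;  Outcrop 9−Outcrop 7: 490a + 376b = −92.8.
Solving gives a = −0.38007, b = 0.24849.
Gradient magnitude |∇z| = √(a² + b²) = √(0.14445 + 0.06175) = 0.45410.
True dip = arctan(0.45410) = 24.4°, dipping toward ESE (azimuth ≈ 123°).

24.4°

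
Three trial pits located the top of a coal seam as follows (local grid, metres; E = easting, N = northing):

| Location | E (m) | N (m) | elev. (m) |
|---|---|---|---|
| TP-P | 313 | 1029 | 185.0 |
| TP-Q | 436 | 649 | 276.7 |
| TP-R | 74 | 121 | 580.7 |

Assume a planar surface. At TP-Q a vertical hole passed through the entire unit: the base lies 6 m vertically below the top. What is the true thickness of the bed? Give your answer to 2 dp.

Let the plane be z = a·E + b·N + c.
TP-Q−TP-P: 123a − 380b = 91.7;  TP-R−TP-P: −239a − 908b = 395.7.
Solving gives a = −0.33136, b = −0.34857.
|∇z| = √(a²+b²) = 0.48094, so dip δ = arctan(0.48094) = 25.68°.
True thickness = vertical thickness × cos δ = 6 × cos 25.68° = 5.41 m.

5.41 m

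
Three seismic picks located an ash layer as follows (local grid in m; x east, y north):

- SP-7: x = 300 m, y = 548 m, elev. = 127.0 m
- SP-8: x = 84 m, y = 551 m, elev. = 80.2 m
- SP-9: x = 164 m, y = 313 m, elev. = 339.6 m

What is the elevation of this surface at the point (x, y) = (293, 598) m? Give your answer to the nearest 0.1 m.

Let the plane be z = a·x + b·y + c.
SP-8−SP-7: −216a + 3b = −46.8;  SP-9−SP-7: −136a − 235b = 212.6.
Solving gives a = 0.20247, b = −1.02186.
Then c = 127 − a·300 − b·548 = 626.24.
At (293, 598): z = 59.3 − 611.1 + 626.24 = 74.5 m.

74.5 m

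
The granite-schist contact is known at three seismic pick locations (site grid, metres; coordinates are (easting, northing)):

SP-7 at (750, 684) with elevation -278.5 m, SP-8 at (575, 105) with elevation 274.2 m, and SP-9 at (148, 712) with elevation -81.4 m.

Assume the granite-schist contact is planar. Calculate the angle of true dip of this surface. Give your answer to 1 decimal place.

42.6°

Let the plane be z = a·E + b·N + c.
SP-8−SP-7: −175a − 579b = 552.7;  SP-9−SP-7: −602a + 28b = 197.1.
Solving gives a = −0.36665, b = −0.84376.
Gradient magnitude |∇z| = √(a² + b²) = √(0.13443 + 0.71193) = 0.91998.
True dip = arctan(0.91998) = 42.6°, dipping toward NNE (azimuth ≈ 023°).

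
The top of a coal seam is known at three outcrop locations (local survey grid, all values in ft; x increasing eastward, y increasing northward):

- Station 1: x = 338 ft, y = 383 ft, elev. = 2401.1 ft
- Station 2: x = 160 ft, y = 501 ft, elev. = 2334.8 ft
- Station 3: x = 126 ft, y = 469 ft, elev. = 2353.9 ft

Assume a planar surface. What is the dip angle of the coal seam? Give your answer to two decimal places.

30.22°

Two edge vectors: Station 1→Station 2 = (-178, 118, -66.3), Station 1→Station 3 = (-212, 86, -47.2).
Normal n = (Station 1→Station 2) × (Station 1→Station 3) = (132.2, 5654, 9708).
So ∂z/∂x = −n_x/n_z = −0.01362 and ∂z/∂y = −n_y/n_z = −0.58241.
Gradient magnitude |∇z| = √(a² + b²) = √(0.00019 + 0.33920) = 0.58257.
True dip = arctan(0.58257) = 30.22°, dipping toward N (azimuth ≈ 001°).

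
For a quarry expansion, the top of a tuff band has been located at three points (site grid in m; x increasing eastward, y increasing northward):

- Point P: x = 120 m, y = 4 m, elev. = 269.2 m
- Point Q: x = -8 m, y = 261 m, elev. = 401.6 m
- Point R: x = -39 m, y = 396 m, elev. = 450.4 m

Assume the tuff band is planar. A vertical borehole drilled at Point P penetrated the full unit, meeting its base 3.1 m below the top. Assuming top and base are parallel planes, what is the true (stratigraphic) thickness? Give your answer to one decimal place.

2.6 m

Let the plane be z = a·x + b·y + c.
Point Q−Point P: −128a + 257b = 132.4;  Point R−Point P: −159a + 392b = 181.2.
Solving gives a = −0.57258, b = 0.23000.
|∇z| = √(a²+b²) = 0.61704, so dip δ = arctan(0.61704) = 31.68°.
True thickness = vertical thickness × cos δ = 3.1 × cos 31.68° = 2.6 m.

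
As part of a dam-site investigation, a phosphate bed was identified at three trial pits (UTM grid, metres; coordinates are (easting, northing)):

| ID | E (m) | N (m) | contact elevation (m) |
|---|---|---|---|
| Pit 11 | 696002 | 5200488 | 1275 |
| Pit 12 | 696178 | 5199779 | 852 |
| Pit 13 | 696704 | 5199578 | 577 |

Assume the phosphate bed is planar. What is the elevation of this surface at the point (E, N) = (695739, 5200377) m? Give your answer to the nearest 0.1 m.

1303.4 m

Let the plane be z = a·E + b·N + c.
Pit 12−Pit 11: 176a − 709b = −423;  Pit 13−Pit 11: 702a − 910b = −698.
Solving gives a = −0.325727727, b = 0.515757292.
Then c = 1275 − a·696002 − b·5200488 = −2454207.46.
At (695739, 5200377): z = −226621.5 + 2682132.4 − 2454207.46 = 1303.4 m.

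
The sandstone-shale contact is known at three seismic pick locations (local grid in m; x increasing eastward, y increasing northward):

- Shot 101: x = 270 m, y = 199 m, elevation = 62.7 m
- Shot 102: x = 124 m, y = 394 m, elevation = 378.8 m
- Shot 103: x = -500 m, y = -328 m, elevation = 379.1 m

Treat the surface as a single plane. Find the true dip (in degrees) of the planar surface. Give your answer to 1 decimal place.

53.0°

Let the plane be z = a·x + b·y + c.
Shot 102−Shot 101: −146a + 195b = 316.1;  Shot 103−Shot 101: −770a − 527b = 316.4.
Solving gives a = −1.00524, b = 0.86838.
Gradient magnitude |∇z| = √(a² + b²) = √(1.01051 + 0.75409) = 1.32838.
True dip = arctan(1.32838) = 53.0°, dipping toward SE (azimuth ≈ 131°).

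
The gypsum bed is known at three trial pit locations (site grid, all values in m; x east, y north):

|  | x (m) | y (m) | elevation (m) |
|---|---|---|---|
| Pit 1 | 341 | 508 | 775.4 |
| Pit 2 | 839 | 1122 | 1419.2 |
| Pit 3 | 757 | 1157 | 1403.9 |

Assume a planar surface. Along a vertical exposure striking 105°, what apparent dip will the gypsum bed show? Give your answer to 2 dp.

15.78°

Two edge vectors: Pit 1→Pit 2 = (498, 614, 643.8), Pit 1→Pit 3 = (416, 649, 628.5).
Normal n = (Pit 1→Pit 2) × (Pit 1→Pit 3) = (-31927.2, -45172.2, 67778).
So ∂z/∂x = −n_x/n_z = 0.47106 and ∂z/∂y = −n_y/n_z = 0.66647.
Unit vector along 105° is (sin 105°, cos 105°) = (0.9659, -0.2588).
Slope in that direction = a·(0.9659) + b·(-0.2588) = 0.28251.
Apparent dip = arctan|0.28251| = 15.78° (true dip is 39.2°, so apparent ≤ true as expected).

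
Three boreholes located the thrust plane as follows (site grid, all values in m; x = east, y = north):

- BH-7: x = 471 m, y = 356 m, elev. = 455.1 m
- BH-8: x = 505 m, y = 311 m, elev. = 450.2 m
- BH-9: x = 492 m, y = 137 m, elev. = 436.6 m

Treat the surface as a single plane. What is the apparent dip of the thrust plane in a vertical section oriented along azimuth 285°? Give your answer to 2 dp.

3.24°

Let the plane be z = a·x + b·y + c.
BH-8−BH-7: 34a − 45b = −4.9;  BH-9−BH-7: 21a − 219b = −18.5.
Solving gives a = −0.03701, b = 0.08093.
Unit vector along 285° is (sin 285°, cos 285°) = (-0.9659, 0.2588).
Slope in that direction = a·(-0.9659) + b·(0.2588) = 0.05669.
Apparent dip = arctan|0.05669| = 3.24° (true dip is 5.1°, so apparent ≤ true as expected).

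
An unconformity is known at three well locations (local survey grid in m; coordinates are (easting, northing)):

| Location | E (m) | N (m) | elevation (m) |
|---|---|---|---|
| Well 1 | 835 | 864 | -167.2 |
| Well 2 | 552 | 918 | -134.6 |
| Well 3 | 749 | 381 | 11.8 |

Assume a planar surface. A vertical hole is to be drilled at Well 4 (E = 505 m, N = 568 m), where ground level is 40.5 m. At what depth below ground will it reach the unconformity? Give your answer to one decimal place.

48.1 m

Let the plane be z = a·E + b·N + c.
Well 2−Well 1: −283a + 54b = 32.6;  Well 3−Well 1: −86a − 483b = 179.
Solving gives a = −0.17980, b = −0.33859.
Then c = -167.2 − a·835 − b·864 = 275.47.
At (505, 568): z_contact = −90.80 − 192.32 + 275.47 = -7.64 m.
Depth below ground = 40.5 − (-7.64) = 48.1 m.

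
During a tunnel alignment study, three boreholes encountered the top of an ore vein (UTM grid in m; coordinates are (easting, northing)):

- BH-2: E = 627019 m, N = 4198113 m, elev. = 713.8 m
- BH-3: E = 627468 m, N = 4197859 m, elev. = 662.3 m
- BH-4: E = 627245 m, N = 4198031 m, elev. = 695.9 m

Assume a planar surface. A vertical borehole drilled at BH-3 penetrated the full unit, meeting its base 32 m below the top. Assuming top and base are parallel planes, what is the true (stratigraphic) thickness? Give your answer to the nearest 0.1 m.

Let the plane be z = a·E + b·N + c.
BH-3−BH-2: 449a − 254b = −51.5;  BH-4−BH-2: 226a − 82b = −17.9.
Solving gives a = −0.01572, b = 0.17497.
|∇z| = √(a²+b²) = 0.17567, so dip δ = arctan(0.17567) = 9.96°.
True thickness = vertical thickness × cos δ = 32 × cos 9.96° = 31.5 m.

31.5 m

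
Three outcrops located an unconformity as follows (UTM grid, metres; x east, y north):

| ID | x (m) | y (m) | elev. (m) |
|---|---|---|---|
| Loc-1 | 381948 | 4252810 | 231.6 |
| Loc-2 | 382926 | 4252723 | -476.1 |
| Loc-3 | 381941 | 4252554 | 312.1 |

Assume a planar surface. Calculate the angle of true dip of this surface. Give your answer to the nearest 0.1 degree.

38.8°

Two edge vectors: Loc-1→Loc-2 = (978, -87, -707.7), Loc-1→Loc-3 = (-7, -256, 80.5).
Normal n = (Loc-1→Loc-2) × (Loc-1→Loc-3) = (-188174.7, -73775.1, -250977).
So ∂z/∂x = −n_x/n_z = −0.74977 and ∂z/∂y = −n_y/n_z = −0.29395.
Gradient magnitude |∇z| = √(a² + b²) = √(0.56215 + 0.08641) = 0.80533.
True dip = arctan(0.80533) = 38.8°, dipping toward ENE (azimuth ≈ 069°).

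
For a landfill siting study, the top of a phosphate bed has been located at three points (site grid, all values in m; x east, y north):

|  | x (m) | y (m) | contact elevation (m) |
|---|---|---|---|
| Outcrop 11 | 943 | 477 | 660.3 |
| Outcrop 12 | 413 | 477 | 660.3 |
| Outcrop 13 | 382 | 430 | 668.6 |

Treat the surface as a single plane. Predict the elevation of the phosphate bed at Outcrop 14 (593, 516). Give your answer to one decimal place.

653.4 m

Two edge vectors: Outcrop 11→Outcrop 12 = (-530, 0, 0), Outcrop 11→Outcrop 13 = (-561, -47, 8.3).
Normal n = (Outcrop 11→Outcrop 12) × (Outcrop 11→Outcrop 13) = (0, 4399, 24910).
So ∂z/∂x = −n_x/n_z = 0.00000 and ∂z/∂y = −n_y/n_z = −0.17660.
Intercept c from Outcrop 11: 660.3 + 0.00 + 84.24 = 744.54.
At (593, 516): z = 0.0 − 91.1 + 744.54 = 653.4 m.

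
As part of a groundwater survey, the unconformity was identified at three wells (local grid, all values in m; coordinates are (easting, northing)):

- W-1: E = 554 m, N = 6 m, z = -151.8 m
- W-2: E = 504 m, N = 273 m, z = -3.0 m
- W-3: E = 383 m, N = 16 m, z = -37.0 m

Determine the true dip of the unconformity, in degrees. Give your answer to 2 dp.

Two edge vectors: W-1→W-2 = (-50, 267, 148.8), W-1→W-3 = (-171, 10, 114.8).
Normal n = (W-1→W-2) × (W-1→W-3) = (29163.6, -19704.8, 45157).
So ∂z/∂E = −n_x/n_z = −0.64583 and ∂z/∂N = −n_y/n_z = 0.43636.
Gradient magnitude |∇z| = √(a² + b²) = √(0.41709 + 0.19041) = 0.77943.
True dip = arctan(0.77943) = 37.93°, dipping toward SE (azimuth ≈ 124°).

37.93°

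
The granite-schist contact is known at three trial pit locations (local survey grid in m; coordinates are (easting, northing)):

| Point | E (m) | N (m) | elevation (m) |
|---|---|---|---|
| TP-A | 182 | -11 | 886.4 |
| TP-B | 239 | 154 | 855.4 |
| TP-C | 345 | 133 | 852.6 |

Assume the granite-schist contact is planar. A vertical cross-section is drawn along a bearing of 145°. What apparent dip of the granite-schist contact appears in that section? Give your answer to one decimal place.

5.9°

Two edge vectors: TP-A→TP-B = (57, 165, -31), TP-A→TP-C = (163, 144, -33.8).
Normal n = (TP-A→TP-B) × (TP-A→TP-C) = (-1113, -3126.4, -18687).
So ∂z/∂E = −n_x/n_z = −0.05956 and ∂z/∂N = −n_y/n_z = −0.16730.
Unit vector along 145° is (sin 145°, cos 145°) = (0.5736, -0.8192).
Slope in that direction = a·(0.5736) + b·(-0.8192) = 0.10288.
Apparent dip = arctan|0.10288| = 5.9° (true dip is 10.1°, so apparent ≤ true as expected).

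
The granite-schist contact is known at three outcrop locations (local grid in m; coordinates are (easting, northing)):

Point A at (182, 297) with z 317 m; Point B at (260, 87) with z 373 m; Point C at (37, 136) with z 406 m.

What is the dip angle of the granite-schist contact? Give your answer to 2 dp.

22.60°

Let the plane be z = a·E + b·N + c.
Point B−Point A: 78a − 210b = 56;  Point C−Point A: −145a − 161b = 89.
Solving gives a = −0.22493, b = −0.35021.
Gradient magnitude |∇z| = √(a² + b²) = √(0.05060 + 0.12265) = 0.41623.
True dip = arctan(0.41623) = 22.60°, dipping toward NNE (azimuth ≈ 033°).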